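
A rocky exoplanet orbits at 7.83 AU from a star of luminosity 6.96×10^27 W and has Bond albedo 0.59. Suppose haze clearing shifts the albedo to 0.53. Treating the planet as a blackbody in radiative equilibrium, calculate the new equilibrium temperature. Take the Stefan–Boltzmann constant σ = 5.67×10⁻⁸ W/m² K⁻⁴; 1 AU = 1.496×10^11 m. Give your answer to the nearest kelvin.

170 K

Orbital distance: d = 7.83 AU = 1.171×10^12 m.
Spreading L over a sphere of radius d: S = 6.96×10^27/(4π·1.17×10^12²) = 403.7 W/m².
New equilibrium: T₂ = [(1−0.53)·403.7/(4σ)]^(1/4) = 170.1 K.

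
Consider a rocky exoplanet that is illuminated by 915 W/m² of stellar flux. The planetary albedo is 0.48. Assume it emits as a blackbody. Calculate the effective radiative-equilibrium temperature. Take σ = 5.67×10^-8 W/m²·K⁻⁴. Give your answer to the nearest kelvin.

Averaging over the sphere, the absorbed flux is S(1−α)/4 = 119.0 W/m².
Balancing against σT⁴: T = (119.0/5.67×10⁻⁸)^(1/4) = 214.0 K.

214 K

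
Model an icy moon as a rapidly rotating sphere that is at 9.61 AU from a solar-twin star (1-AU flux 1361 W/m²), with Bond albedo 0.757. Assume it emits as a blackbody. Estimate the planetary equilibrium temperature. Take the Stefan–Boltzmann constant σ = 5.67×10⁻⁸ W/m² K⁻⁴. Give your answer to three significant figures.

By the inverse-square law, S = 1361/9.61² = 14.74 W/m².
The planet absorbs (1−α)S over its disc πR² and re-emits over 4πR², so the mean absorbed flux is (1−0.757)·14.74/4 = 0.8953 W/m².
In equilibrium σT⁴ equals this, so T = 63.04 K.

63.0 K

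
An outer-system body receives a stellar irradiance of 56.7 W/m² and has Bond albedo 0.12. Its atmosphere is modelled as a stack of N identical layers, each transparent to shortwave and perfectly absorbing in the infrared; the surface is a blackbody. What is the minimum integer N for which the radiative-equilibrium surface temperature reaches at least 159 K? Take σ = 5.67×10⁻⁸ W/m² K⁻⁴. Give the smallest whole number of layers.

2

Top-of-atmosphere balance: σT_e⁴ = S(1−α)/4 = 12.47 W/m² → T_e = 121.8 K.
T_s = (N+1)^(1/4)·T_e ≥ 159 K requires N+1 ≥ (T_s/T_e)⁴ = (159/121.8)⁴ = 2.905.
Rounding up, N = 2.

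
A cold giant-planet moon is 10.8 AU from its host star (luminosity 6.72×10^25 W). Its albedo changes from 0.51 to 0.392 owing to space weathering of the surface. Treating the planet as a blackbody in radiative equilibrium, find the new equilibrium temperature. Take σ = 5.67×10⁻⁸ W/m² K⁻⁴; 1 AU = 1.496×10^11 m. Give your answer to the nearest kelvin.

Orbital distance: d = 10.8 AU = 1.616×10^12 m.
S = L/(4πd²) = 2.049 W/m².
New equilibrium: T₂ = [(1−0.392)·2.049/(4σ)]^(1/4) = 48.41 K.

48 K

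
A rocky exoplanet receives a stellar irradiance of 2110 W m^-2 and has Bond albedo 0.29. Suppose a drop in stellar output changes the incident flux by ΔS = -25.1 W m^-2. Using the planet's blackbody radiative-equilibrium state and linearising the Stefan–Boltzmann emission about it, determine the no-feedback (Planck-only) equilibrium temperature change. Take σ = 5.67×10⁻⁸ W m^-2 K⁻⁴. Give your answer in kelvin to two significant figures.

-0.85 K

Unperturbed T_e = [2110·(1−0.29)/(4σ)]^¼ = 285.1 K.
Only a fraction (1−α) is absorbed and it's spread over 4πR², so ΔF = (1−α)ΔS/4 = -4.455 W m^-2.
Linearising σT⁴ gives d(σT⁴)/dT = 4σT_e³ = 5.255 W m^-2 per K.
Hence the no-feedback warming is ΔF/(4σT_e³) = -0.848 K.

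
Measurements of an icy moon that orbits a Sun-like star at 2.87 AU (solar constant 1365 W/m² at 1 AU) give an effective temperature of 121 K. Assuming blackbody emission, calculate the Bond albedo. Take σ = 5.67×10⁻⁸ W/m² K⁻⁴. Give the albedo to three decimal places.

0.707

By the inverse-square law, S = 1365/2.87² = 165.7 W/m².
Rearranging the radiative balance, α = 1 − 4σT⁴/S.
σT⁴ = 12.15 W/m², so 4σT⁴ = 48.62 W/m².
Hence α = 1 − 48.62/165.7 = 0.7066.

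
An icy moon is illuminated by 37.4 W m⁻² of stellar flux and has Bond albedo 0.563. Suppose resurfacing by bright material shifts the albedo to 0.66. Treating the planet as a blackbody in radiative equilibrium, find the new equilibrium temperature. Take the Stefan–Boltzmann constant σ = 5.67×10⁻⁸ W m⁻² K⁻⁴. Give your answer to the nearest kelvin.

87 K

With the new albedo, S(1−α₂)/4 = 3.179 W m⁻², so T₂ = 86.53 K.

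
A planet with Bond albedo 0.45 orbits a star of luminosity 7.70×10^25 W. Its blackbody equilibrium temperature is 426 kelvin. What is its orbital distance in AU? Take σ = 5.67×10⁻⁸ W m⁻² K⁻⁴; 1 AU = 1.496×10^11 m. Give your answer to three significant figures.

Required flux: S = 4σT⁴/(1−α) = 13580 W m⁻².
From L = 4πd²S, d = √(7.70×10^25/(4π·13580)) = 2.124×10^10 m = 0.1420 AU.

0.142 AU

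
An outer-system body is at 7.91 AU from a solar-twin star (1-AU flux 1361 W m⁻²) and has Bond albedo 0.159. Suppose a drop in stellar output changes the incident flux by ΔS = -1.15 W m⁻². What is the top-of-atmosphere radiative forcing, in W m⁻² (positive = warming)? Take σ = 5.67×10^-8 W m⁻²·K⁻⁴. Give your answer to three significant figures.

-0.242 W m⁻²

Irradiance scales as 1/d², so S = 1361 W m⁻² × (1/7.91)² = 21.75 W m⁻².
TOA radiative forcing: ΔF = (1−α)ΔS/4 = 0.841·(-1.15)/4 = -0.2418 W m⁻².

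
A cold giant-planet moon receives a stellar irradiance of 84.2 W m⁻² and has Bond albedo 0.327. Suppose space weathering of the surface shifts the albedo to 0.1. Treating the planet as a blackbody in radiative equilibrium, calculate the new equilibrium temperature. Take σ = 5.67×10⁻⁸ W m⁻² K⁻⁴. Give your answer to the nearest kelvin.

T₂ = [S(1−α₂)/(4σ)]^(1/4) = [84.20·0.9/(4σ)]^(1/4) = 135.2 K.

135 K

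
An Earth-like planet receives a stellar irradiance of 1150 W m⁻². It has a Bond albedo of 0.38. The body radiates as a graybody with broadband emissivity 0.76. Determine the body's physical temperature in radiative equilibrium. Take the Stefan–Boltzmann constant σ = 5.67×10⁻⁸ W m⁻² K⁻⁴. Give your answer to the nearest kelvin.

254 K

The planet absorbs (1−α)S over its disc πR² and re-emits over 4πR², so the mean absorbed flux is (1−0.38)·1150/4 = 178.2 W m⁻².
Equating to εσT⁴ with ε = 0.76: T = (178.2/0.76σ)^(1/4) = 253.6 K.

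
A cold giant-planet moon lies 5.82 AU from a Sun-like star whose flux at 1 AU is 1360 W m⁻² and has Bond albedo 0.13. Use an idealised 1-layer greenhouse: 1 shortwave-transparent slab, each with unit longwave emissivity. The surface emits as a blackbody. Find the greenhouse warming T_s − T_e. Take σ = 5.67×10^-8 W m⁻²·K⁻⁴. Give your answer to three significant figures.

21.1 K

Flux at the orbit: S = 1360/(5.82)² = 40.15 W m⁻².
The effective emission temperature is T_e = [S(1−α)/(4σ)]^¼ = 111.4 K.
Surface: T_s = (2)^¼·T_e = 132.5 K.
So the greenhouse effect raises the surface by 132.5 − 111.4 = 21.08 K.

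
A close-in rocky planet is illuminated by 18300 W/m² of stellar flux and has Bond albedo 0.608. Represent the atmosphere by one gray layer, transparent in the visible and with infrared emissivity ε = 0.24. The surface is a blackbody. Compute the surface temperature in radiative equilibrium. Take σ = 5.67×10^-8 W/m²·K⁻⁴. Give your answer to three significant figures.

Effective emission temperature (TOA balance): σT_e⁴ = S(1−α)/4 = 1793 W/m² → T_e = 421.7 K.
The surface balance (absorbed SW + ε·downward IR = σT_s⁴) with T_a⁴ = T_s⁴/2 reduces to T_s = T_e·[2/(2−ε)]^¼ = 435.4 K.

435 K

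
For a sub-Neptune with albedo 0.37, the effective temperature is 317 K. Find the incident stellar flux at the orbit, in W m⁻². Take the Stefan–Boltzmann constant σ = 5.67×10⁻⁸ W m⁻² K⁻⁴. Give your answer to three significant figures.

3640 W m⁻²

Invert the energy balance for S: S = 4σT⁴/(1−α).
σT⁴ = 5.67×10⁻⁸·(317)⁴ = 572.6 W m⁻².
S = 4·572.6/0.63 = 3635 W m⁻².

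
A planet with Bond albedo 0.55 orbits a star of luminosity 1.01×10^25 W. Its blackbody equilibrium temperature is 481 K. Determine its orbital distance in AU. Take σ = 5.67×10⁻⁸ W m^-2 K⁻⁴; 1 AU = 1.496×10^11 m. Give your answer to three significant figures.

The flux needed for this T is 4σT⁴/(1−0.55) = 26980 W m^-2.
Then d = [L/(4πS)]^(1/2) = 5.458×10^9 m, i.e. 0.03649 AU.

0.0365 AU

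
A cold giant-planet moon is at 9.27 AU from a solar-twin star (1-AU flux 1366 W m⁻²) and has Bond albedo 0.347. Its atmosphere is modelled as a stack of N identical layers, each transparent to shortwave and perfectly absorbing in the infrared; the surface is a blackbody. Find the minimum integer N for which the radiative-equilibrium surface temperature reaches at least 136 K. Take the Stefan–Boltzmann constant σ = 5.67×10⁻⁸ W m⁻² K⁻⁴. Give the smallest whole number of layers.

Flux at the orbit: S = 1366/(9.27)² = 15.90 W m⁻².
OLR = S(1−α)/4 = 2.595 W m⁻²; the top layer radiates at T_e = 82.25 K.
Need (N+1)T_e⁴ ≥ T_s⁴, i.e. N+1 ≥ (136/82.25)⁴ = 7.475.
The minimum whole number is N = 7.

7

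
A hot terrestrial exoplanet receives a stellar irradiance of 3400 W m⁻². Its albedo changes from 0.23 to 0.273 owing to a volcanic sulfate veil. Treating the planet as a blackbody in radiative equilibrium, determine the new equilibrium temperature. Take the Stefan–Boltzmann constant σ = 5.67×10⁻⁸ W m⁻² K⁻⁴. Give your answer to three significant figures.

With the new albedo, S(1−α₂)/4 = 617.9 W m⁻², so T₂ = 323.1 K.

323 K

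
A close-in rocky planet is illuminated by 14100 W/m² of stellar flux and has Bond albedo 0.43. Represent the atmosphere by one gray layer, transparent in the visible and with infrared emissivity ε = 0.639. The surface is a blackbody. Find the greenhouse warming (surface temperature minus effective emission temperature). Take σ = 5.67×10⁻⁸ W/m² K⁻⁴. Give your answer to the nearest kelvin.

44 K

The planet radiates to space at T_e = [S(1−α)/(4σ)]^(1/4) = 433.9 K.
For a single slab of emissivity ε, T_s⁴ = 2T_e⁴/(2−ε); thus T_s = 433.9·(1.47)^(1/4) = 477.7 K.
T_s − T_e = 477.7 − 433.9 = 43.83 K.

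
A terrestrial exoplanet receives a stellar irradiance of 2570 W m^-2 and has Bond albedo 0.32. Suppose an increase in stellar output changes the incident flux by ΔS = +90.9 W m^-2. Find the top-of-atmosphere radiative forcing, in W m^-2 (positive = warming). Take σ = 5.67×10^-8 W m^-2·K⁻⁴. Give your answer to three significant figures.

TOA radiative forcing: ΔF = (1−α)ΔS/4 = 0.68·(+90.9)/4 = 15.45 W m^-2.

15.5 W m^-2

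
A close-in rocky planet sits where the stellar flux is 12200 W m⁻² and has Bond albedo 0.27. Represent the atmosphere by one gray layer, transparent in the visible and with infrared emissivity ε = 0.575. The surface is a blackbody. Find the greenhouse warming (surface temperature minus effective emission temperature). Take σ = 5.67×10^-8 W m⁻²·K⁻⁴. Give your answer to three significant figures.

Effective emission temperature (TOA balance): σT_e⁴ = S(1−α)/4 = 2226 W m⁻² → T_e = 445.2 K.
The surface balance (absorbed SW + ε·downward IR = σT_s⁴) with T_a⁴ = T_s⁴/2 reduces to T_s = T_e·[2/(2−ε)]^¼ = 484.5 K.
T_s − T_e = 484.5 − 445.2 = 39.37 K.

39.4 K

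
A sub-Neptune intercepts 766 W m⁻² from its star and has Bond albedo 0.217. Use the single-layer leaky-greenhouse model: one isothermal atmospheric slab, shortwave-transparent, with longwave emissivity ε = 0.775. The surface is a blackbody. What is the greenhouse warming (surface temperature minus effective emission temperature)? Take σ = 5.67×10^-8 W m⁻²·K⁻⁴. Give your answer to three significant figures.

29.6 K

Effective emission temperature (TOA balance): σT_e⁴ = S(1−α)/4 = 149.9 W m⁻² → T_e = 226.8 K.
For a single slab of emissivity ε, T_s⁴ = 2T_e⁴/(2−ε); thus T_s = 226.8·(1.633)^(1/4) = 256.3 K.
T_s − T_e = 256.3 − 226.8 = 29.57 K.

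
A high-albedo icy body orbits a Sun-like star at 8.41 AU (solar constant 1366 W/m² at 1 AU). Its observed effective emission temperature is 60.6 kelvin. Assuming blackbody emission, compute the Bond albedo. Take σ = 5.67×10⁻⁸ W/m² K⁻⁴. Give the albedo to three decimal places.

0.842

By the inverse-square law, S = 1366/8.41² = 19.31 W/m².
From σT⁴ = S(1−α)/4 we invert for α: 1−α = 4σT⁴/S.
σT⁴ = 0.7647 W/m², so 4σT⁴ = 3.059 W/m².
Hence α = 1 − 3.059/19.31 = 0.8416.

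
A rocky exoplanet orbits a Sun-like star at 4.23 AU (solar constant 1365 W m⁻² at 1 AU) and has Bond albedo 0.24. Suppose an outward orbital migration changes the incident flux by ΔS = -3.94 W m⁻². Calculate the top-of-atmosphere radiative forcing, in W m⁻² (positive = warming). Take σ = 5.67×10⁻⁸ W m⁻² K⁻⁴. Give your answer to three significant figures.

-0.749 W m⁻²

Irradiance scales as 1/d², so S = 1365 W m⁻² × (1/4.23)² = 76.29 W m⁻².
Only a fraction (1−α) is absorbed and it's spread over 4πR², so ΔF = (1−α)ΔS/4 = -0.7486 W m⁻².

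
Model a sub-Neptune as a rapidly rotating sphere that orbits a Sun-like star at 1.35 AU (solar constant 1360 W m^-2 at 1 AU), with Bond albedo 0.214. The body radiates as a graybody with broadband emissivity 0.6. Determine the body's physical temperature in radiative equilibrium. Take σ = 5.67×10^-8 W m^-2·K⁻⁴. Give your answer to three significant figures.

256 K

Flux at the orbit: S = 1360/(1.35)² = 746.2 W m^-2.
The planet absorbs (1−α)S over its disc πR² and re-emits over 4πR², so the mean absorbed flux is (1−0.214)·746.2/4 = 146.6 W m^-2.
Equating to εσT⁴ with ε = 0.6: T = (146.6/0.6σ)^(1/4) = 256.2 K.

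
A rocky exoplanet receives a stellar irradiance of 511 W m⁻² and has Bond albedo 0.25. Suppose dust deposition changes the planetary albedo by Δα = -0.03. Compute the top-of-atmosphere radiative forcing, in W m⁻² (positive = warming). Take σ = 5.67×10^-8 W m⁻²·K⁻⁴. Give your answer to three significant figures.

3.83 W m⁻²

ΔF = −(S/4)Δα = −(511.0/4)×(-0.03) = 3.833 W m⁻².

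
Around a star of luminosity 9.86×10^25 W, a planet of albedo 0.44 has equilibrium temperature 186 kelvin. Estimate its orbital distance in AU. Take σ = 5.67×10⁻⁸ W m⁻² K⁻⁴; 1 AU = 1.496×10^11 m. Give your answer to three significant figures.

Energy balance gives S = 4σT⁴/(1−α) = 484.7 W m⁻².
Then d = [L/(4πS)]^(1/2) = 1.272×10^11 m, i.e. 0.8504 AU.

0.850 AU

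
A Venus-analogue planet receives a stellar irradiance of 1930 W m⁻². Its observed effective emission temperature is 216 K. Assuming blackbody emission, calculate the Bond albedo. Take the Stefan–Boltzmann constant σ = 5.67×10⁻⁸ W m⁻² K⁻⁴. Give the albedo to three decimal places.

Rearranging the radiative balance, α = 1 − 4σT⁴/S.
4σT⁴ = 4·5.67×10⁻⁸·(216)⁴ = 493.7 W m⁻².
1−α = 493.7/1930 = 0.2558, so α = 0.7442.

0.744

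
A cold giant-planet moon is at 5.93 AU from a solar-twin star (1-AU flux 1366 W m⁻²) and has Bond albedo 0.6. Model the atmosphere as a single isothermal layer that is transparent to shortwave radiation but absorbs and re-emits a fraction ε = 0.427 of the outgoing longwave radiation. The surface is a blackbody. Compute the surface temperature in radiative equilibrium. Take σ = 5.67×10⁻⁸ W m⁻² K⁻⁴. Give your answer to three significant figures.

Irradiance scales as 1/d², so S = 1366 W m⁻² × (1/5.93)² = 38.85 W m⁻².
Effective emission temperature (TOA balance): σT_e⁴ = S(1−α)/4 = 3.885 W m⁻² → T_e = 90.98 K.
For a single slab of emissivity ε, T_s⁴ = 2T_e⁴/(2−ε); thus T_s = 90.98·(1.271)^(1/4) = 96.61 K.

96.6 kelvin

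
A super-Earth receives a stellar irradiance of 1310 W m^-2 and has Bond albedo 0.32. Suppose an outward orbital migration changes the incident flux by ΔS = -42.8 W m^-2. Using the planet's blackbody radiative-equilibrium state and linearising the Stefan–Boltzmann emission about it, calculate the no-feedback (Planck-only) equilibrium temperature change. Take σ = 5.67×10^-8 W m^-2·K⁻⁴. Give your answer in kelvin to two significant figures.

Unperturbed T_e = [1310·(1−0.32)/(4σ)]^¼ = 250.3 K.
Only a fraction (1−α) is absorbed and it's spread over 4πR², so ΔF = (1−α)ΔS/4 = -7.276 W m^-2.
The Planck feedback parameter is 4σT_e³ = 3.558 W m^-2/K.
ΔT₀ = ΔF/λ_P = -7.276/3.558 = -2.04 K.

-2.0 K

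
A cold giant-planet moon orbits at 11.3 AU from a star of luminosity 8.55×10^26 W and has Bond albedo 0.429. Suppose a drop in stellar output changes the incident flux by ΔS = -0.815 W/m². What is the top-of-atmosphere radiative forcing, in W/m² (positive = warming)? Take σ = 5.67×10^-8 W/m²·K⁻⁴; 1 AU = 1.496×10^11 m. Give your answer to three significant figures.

d = 11.3 × 1.496×10^11 m = 1.690×10^12 m.
S = L/(4πd²) = 23.81 W/m².
ΔF = Δ[S(1−α)]/4 = (1−0.429)·-0.815/4 = -0.1163 W/m².

-0.116 W/m²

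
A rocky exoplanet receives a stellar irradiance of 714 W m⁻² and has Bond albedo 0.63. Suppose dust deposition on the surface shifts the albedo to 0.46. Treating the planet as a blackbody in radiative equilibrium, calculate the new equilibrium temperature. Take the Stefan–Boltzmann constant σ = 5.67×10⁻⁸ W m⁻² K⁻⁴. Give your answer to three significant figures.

203 K

With the new albedo, S(1−α₂)/4 = 96.39 W m⁻², so T₂ = 203.1 K.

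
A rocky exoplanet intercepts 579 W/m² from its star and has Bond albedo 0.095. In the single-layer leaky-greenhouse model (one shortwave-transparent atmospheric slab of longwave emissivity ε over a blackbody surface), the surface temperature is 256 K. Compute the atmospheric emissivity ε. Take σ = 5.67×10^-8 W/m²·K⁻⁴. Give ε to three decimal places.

0.924

Effective temperature: T_e = [S(1−α)/(4σ)]^(1/4) = 219.2 K.
T_s⁴ = T_e⁴·2/(2−ε) → ε = 2 − 2(T_e/T_s)⁴ = 2 − 2·(219.2/256)⁴ = 0.9241.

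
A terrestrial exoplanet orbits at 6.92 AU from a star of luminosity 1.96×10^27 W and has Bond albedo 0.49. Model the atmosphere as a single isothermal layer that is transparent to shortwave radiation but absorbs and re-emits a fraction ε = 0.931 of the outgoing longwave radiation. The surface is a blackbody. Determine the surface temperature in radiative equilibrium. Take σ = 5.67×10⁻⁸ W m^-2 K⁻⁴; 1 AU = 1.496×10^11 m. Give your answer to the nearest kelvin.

d = 6.92 × 1.496×10^11 m = 1.035×10^12 m.
Flux at the orbit: S = L/(4πd²) = 1.96×10^27/(4π·(1.04×10^12)²) = 145.5 W m^-2.
At the top of the atmosphere, σT_e⁴ = S(1−α)/4 = 18.56 W m^-2, giving T_e = 134.5 K.
For a single slab of emissivity ε, T_s⁴ = 2T_e⁴/(2−ε); thus T_s = 134.5·(1.871)^(1/4) = 157.3 K.

157 K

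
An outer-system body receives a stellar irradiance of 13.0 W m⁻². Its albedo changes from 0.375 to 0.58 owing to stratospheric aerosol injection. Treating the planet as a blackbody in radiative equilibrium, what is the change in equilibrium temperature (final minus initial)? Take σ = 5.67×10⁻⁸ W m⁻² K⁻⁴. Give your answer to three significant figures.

-7.32 K

Initial: T₁ = [S(1−0.375)/(4σ)]^(1/4) = 77.37 K.
After:  T₂ = [13.00·0.42/(4σ)]^(1/4) = 70.05 K.
Change: 70.05 − 77.37 = -7.318 K.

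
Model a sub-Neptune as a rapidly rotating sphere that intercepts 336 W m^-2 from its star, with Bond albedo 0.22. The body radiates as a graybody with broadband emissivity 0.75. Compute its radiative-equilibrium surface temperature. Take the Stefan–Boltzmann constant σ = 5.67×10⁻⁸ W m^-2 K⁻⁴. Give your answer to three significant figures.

198 K

The planet absorbs (1−α)S over its disc πR² and re-emits over 4πR², so the mean absorbed flux is (1−0.22)·336.0/4 = 65.52 W m^-2.
Radiative balance εσT⁴ = 65.52 gives T = [65.52/(0.75·σ)]^(1/4) = 198.1 K.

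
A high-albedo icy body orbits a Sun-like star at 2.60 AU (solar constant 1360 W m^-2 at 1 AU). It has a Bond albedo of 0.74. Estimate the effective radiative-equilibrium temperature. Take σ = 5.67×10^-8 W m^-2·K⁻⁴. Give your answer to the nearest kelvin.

123 K

By the inverse-square law, S = 1360/2.60² = 201.2 W m^-2.
The planet absorbs (1−α)S over its disc πR² and re-emits over 4πR², so the mean absorbed flux is (1−0.74)·201.2/4 = 13.08 W m^-2.
Balancing against σT⁴: T = (13.08/5.67×10⁻⁸)^(1/4) = 123.2 K.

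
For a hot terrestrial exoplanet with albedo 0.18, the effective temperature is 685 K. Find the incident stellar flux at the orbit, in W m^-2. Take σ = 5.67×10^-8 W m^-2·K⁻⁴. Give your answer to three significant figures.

From S(1−α)/4 = σT⁴: S = 4σT⁴/(1−α).
The emitted flux is σT⁴ = 12480 W m^-2.
So S = 4×12480/(1−0.18) = 60900 W m^-2.

60900 W m^-2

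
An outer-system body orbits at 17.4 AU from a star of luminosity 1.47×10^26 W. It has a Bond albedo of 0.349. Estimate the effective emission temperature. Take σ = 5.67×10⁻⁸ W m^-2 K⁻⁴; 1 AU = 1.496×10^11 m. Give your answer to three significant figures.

d = 17.4 × 1.496×10^11 m = 2.603×10^12 m.
Spreading L over a sphere of radius d: S = 1.47×10^26/(4π·2.60×10^12²) = 1.726 W m^-2.
Absorbed flux (global mean): S(1−α)/4 = 1.726·0.651/4 = 0.2810 W m^-2.
Set σT⁴ = 0.2810 → T = (0.2810/σ)^(1/4) = 47.18 K.

47.2 K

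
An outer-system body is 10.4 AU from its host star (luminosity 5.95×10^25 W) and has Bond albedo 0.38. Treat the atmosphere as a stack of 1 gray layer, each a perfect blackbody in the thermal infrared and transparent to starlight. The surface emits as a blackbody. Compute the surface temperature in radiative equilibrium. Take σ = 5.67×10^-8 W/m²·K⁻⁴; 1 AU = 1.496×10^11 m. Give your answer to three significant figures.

57.2 kelvin

d = 10.4 × 1.496×10^11 m = 1.556×10^12 m.
S = L/(4πd²) = 1.956 W/m².
The effective emission temperature is T_e = [S(1−α)/(4σ)]^¼ = 48.09 K.
Layer-by-layer balance gives σT_s⁴ = (N+1)σT_e⁴, so T_s = 2^¼·48.09 = 57.19 K.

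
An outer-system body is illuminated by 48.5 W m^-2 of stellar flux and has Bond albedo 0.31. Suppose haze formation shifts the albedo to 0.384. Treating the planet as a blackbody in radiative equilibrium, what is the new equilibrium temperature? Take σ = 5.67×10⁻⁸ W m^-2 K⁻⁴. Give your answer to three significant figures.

107 K

T₂ = [S(1−α₂)/(4σ)]^(1/4) = [48.50·0.616/(4σ)]^(1/4) = 107.1 K.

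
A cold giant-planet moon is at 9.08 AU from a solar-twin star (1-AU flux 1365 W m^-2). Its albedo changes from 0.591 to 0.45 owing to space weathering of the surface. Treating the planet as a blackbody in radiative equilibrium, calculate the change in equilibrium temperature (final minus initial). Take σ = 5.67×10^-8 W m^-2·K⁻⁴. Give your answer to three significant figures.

5.68 kelvin

Irradiance scales as 1/d², so S = 1365 W m^-2 × (1/9.08)² = 16.56 W m^-2.
With α = 0.591, T₁ = 73.92 K.
After:  T₂ = [16.56·0.55/(4σ)]^(1/4) = 79.60 K.
ΔT = T₂ − T₁ = 5.682 K.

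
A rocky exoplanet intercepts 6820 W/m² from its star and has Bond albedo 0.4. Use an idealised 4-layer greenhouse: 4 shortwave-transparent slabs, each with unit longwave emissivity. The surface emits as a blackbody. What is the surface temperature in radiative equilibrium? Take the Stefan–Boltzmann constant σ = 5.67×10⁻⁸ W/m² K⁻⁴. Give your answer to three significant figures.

The effective emission temperature is T_e = [S(1−α)/(4σ)]^¼ = 366.5 K.
With N = 4 opaque layers, T_s = (N+1)^(1/4)·T_e = 5^(1/4)·366.5 = 548.0 K.

548 kelvin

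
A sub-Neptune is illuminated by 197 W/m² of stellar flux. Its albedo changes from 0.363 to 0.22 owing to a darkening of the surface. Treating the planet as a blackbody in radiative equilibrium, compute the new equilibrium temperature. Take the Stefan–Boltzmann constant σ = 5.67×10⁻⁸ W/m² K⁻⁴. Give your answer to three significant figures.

New equilibrium: T₂ = [(1−0.22)·197.0/(4σ)]^(1/4) = 161.3 K.

161 K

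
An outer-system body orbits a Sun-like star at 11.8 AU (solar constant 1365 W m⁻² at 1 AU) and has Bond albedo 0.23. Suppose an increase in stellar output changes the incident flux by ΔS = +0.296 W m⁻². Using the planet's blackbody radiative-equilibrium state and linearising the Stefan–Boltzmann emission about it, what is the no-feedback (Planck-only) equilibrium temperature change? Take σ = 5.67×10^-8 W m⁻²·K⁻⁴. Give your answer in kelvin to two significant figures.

By the inverse-square law, S = 1365/11.8² = 9.803 W m⁻².
Reference equilibrium: T_e = [S(1−α)/(4σ)]^(1/4) = 75.95 K.
ΔF = Δ[S(1−α)]/4 = (1−0.23)·+0.296/4 = 0.05698 W m⁻².
The Planck feedback parameter is 4σT_e³ = 0.09938 W m⁻²/K.
ΔT₀ = ΔF/λ_P = 0.05698/0.09938 = 0.573 K.

0.57 K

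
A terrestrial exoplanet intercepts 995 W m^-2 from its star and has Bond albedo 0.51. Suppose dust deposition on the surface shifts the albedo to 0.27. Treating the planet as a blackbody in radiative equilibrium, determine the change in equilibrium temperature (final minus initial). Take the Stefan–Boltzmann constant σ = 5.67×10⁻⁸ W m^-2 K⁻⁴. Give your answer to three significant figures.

22.6 K

Initial: T₁ = [S(1−0.51)/(4σ)]^(1/4) = 215.3 K.
With α = 0.27, T₂ = 237.9 K.
ΔT = T₂ − T₁ = 22.56 K.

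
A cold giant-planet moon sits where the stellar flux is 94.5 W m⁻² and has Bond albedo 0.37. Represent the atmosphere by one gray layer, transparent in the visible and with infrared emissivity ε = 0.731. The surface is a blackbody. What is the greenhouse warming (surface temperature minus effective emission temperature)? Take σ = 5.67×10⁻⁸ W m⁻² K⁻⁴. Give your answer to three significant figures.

The planet radiates to space at T_e = [S(1−α)/(4σ)]^(1/4) = 127.3 K.
The surface balance (absorbed SW + ε·downward IR = σT_s⁴) with T_a⁴ = T_s⁴/2 reduces to T_s = T_e·[2/(2−ε)]^¼ = 142.6 K.
The atmosphere warms the surface by 15.33 K.

15.3 kelvin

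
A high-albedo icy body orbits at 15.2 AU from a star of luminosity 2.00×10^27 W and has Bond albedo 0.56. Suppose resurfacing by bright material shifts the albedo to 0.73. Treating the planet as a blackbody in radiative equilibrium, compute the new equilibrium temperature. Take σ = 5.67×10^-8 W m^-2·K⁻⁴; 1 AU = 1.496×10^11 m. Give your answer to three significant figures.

77.8 K

Orbital distance: d = 15.2 AU = 2.274×10^12 m.
S = L/(4πd²) = 30.78 W m^-2.
T₂ = [S(1−α₂)/(4σ)]^(1/4) = [30.78·0.27/(4σ)]^(1/4) = 77.80 K.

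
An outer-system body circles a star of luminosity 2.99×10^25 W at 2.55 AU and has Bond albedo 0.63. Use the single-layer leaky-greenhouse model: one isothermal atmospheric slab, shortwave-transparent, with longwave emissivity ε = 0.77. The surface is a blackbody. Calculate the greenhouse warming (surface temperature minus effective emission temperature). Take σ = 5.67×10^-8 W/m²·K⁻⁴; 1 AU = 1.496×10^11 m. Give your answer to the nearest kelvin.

Orbital distance: d = 2.55 AU = 3.815×10^11 m.
S = L/(4πd²) = 16.35 W/m².
The planet radiates to space at T_e = [S(1−α)/(4σ)]^(1/4) = 71.87 K.
The surface balance (absorbed SW + ε·downward IR = σT_s⁴) with T_a⁴ = T_s⁴/2 reduces to T_s = T_e·[2/(2−ε)]^¼ = 81.15 K.
The atmosphere warms the surface by 9.287 K.

9 K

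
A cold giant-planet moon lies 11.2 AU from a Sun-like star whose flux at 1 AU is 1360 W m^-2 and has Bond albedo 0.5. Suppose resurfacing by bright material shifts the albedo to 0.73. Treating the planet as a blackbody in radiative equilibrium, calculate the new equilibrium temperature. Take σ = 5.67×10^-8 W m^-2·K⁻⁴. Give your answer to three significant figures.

59.9 K

Flux at the orbit: S = 1360/(11.2)² = 10.84 W m^-2.
T₂ = [S(1−α₂)/(4σ)]^(1/4) = [10.84·0.27/(4σ)]^(1/4) = 59.94 K.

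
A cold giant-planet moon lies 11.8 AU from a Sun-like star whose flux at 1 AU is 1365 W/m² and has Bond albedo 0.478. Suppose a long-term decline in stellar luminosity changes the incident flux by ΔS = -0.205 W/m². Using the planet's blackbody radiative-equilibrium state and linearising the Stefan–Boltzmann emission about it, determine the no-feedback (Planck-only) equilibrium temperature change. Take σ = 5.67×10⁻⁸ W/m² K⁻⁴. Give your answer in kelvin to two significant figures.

-0.36 K

Irradiance scales as 1/d², so S = 1365 W/m² × (1/11.8)² = 9.803 W/m².
Reference equilibrium: T_e = [S(1−α)/(4σ)]^(1/4) = 68.92 K.
Only a fraction (1−α) is absorbed and it's spread over 4πR², so ΔF = (1−α)ΔS/4 = -0.02675 W/m².
Linearising σT⁴ gives d(σT⁴)/dT = 4σT_e³ = 0.07425 W/m² per K.
Hence the no-feedback warming is ΔF/(4σT_e³) = -0.360 K.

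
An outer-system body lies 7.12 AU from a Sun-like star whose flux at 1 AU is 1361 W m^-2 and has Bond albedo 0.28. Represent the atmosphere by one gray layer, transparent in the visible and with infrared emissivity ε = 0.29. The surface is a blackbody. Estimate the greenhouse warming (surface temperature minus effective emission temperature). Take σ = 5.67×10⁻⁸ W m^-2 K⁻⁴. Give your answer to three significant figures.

3.84 K

Flux at the orbit: S = 1361/(7.12)² = 26.85 W m^-2.
At the top of the atmosphere, σT_e⁴ = S(1−α)/4 = 4.832 W m^-2, giving T_e = 96.08 K.
The surface balance (absorbed SW + ε·downward IR = σT_s⁴) with T_a⁴ = T_s⁴/2 reduces to T_s = T_e·[2/(2−ε)]^¼ = 99.92 K.
The atmosphere warms the surface by 3.838 K.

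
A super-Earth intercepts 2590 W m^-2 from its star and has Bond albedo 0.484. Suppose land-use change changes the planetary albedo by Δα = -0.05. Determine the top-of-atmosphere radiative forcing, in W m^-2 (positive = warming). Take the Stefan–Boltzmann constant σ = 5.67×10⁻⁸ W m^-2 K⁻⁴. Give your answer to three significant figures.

The change in absorbed flux is Δ[S(1−α)/4] = −SΔα/4 = 32.38 W m^-2.

32.4 W m^-2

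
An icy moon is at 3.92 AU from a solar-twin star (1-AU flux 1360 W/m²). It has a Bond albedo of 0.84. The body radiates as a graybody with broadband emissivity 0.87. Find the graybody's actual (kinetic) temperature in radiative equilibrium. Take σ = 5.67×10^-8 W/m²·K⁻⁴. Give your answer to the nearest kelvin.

By the inverse-square law, S = 1360/3.92² = 88.50 W/m².
Averaging over the sphere, the absorbed flux is S(1−α)/4 = 3.540 W/m².
Radiative balance εσT⁴ = 3.540 gives T = [3.540/(0.87·σ)]^(1/4) = 92.04 K.

92 K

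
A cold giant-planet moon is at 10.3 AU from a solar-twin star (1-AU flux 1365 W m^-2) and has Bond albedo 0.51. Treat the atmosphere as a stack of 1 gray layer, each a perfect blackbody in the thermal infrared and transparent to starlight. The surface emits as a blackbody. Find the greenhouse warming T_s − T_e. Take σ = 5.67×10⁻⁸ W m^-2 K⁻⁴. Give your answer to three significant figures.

By the inverse-square law, S = 1365/10.3² = 12.87 W m^-2.
OLR = S(1−α)/4 = 1.576 W m^-2; the top layer radiates at T_e = 72.61 K.
T_s = (N+1)^(1/4)·T_e = 86.35 K.
Warming: T_s − T_e = 13.74 K.

13.7 K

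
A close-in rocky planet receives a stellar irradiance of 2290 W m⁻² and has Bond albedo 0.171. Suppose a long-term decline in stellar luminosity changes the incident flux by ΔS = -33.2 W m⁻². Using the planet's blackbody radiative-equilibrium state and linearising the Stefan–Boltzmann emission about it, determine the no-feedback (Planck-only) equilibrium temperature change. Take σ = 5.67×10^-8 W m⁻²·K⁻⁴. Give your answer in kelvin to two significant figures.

-1.1 K

The baseline emission temperature is T_e = 302.5 K.
Only a fraction (1−α) is absorbed and it's spread over 4πR², so ΔF = (1−α)ΔS/4 = -6.881 W m⁻².
Linearising σT⁴ gives d(σT⁴)/dT = 4σT_e³ = 6.276 W m⁻² per K.
So ΔT₀ = -6.881/6.276 = -1.10 K.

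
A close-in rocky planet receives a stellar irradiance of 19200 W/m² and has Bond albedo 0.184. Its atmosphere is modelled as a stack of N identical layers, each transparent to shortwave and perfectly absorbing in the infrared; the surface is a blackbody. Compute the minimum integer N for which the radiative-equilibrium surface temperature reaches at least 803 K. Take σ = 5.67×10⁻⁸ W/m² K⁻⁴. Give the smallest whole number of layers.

OLR = S(1−α)/4 = 3917 W/m²; the top layer radiates at T_e = 512.7 K.
Since T_s⁴ = (N+1)T_e⁴, we need N ≥ (T_s/T_e)⁴ − 1 = 5.019.
Rounding up, N = 6.

6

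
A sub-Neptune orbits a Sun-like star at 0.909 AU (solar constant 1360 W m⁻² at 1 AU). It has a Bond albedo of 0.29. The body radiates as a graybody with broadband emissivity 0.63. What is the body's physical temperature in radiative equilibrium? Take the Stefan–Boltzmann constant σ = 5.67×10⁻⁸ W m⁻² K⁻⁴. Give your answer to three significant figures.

301 kelvin

Irradiance scales as 1/d², so S = 1360 W m⁻² × (1/0.909)² = 1646 W m⁻².
Averaging over the sphere, the absorbed flux is S(1−α)/4 = 292.2 W m⁻².
Radiative balance εσT⁴ = 292.2 gives T = [292.2/(0.63·σ)]^(1/4) = 300.7 K.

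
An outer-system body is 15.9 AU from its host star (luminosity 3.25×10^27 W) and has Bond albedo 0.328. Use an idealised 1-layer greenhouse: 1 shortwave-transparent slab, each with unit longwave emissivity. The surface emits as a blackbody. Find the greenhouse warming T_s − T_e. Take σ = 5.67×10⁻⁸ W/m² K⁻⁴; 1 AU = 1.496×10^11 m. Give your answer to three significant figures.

d = 15.9 × 1.496×10^11 m = 2.379×10^12 m.
Flux at the orbit: S = L/(4πd²) = 3.25×10^27/(4π·(2.38×10^12)²) = 45.71 W/m².
OLR = S(1−α)/4 = 7.679 W/m²; the top layer radiates at T_e = 107.9 K.
T_s = (N+1)^(1/4)·T_e = 128.3 K.
Warming: T_s − T_e = 20.41 K.

20.4 kelvin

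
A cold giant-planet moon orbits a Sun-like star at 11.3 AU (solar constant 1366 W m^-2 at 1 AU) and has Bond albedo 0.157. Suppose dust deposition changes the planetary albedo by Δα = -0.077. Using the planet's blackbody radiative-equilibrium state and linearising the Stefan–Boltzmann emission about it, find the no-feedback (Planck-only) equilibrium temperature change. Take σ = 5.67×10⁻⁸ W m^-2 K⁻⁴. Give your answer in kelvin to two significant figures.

By the inverse-square law, S = 1366/11.3² = 10.70 W m^-2.
Reference equilibrium: T_e = [S(1−α)/(4σ)]^(1/4) = 79.41 K.
TOA radiative forcing: ΔF = −S·Δα/4 = −10.70·(-0.077)/4 = 0.2059 W m^-2.
Planck response: λ_P = 4σT_e³ = 4·5.67×10⁻⁸·(79.41)³ = 0.1136 W m^-2/K.
Hence the no-feedback warming is ΔF/(4σT_e³) = 1.81 K.

1.8 K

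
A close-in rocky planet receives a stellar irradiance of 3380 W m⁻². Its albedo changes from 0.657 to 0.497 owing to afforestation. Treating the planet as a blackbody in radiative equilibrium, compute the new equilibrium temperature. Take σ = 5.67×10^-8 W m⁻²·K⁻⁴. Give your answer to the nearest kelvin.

294 kelvin

T₂ = [S(1−α₂)/(4σ)]^(1/4) = [3380·0.503/(4σ)]^(1/4) = 294.2 K.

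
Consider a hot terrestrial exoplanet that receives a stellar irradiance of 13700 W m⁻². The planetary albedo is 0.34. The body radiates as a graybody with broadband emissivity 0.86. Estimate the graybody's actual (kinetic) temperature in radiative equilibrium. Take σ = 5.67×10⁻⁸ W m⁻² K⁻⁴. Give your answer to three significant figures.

464 K

The planet absorbs (1−α)S over its disc πR² and re-emits over 4πR², so the mean absorbed flux is (1−0.34)·13700/4 = 2260 W m⁻².
Radiative balance εσT⁴ = 2260 gives T = [2260/(0.86·σ)]^(1/4) = 464.0 K.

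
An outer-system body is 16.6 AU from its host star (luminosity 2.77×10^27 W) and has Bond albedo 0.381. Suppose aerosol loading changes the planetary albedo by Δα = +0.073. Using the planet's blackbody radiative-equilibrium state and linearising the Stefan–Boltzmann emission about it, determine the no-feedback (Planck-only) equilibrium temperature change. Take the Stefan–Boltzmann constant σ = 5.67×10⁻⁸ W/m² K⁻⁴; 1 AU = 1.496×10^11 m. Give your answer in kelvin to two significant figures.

-2.9 kelvin

Orbital distance: d = 16.6 AU = 2.483×10^12 m.
S = L/(4πd²) = 35.74 W/m².
The baseline emission temperature is T_e = 99.38 K.
The change in absorbed flux is Δ[S(1−α)/4] = −SΔα/4 = -0.6523 W/m².
Linearising σT⁴ gives d(σT⁴)/dT = 4σT_e³ = 0.2226 W/m² per K.
So ΔT₀ = -0.6523/0.2226 = -2.93 K.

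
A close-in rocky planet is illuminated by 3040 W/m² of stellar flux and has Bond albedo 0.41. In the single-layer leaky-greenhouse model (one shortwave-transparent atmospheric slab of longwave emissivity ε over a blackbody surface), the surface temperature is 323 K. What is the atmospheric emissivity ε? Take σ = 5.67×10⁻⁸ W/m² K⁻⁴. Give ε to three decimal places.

First, T_e = [3040·(1−0.41)/(4σ)]^(1/4) = 298.2 K.
T_s⁴ = T_e⁴·2/(2−ε) → ε = 2 − 2(T_e/T_s)⁴ = 2 − 2·(298.2/323)⁴ = 0.5469.

0.547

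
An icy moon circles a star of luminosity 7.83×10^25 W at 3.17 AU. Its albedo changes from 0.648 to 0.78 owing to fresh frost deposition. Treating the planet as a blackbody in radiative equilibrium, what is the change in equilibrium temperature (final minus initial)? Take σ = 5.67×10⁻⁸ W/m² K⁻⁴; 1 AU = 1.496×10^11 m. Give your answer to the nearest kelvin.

d = 3.17 × 1.496×10^11 m = 4.742×10^11 m.
Flux at the orbit: S = L/(4πd²) = 7.83×10^25/(4π·(4.74×10^11)²) = 27.71 W/m².
Before: T₁ = [27.71·0.352/(4σ)]^(1/4) = 80.98 K.
With α = 0.78, T₂ = 72.00 K.
Change: 72.00 − 80.98 = -8.977 K.

-9 K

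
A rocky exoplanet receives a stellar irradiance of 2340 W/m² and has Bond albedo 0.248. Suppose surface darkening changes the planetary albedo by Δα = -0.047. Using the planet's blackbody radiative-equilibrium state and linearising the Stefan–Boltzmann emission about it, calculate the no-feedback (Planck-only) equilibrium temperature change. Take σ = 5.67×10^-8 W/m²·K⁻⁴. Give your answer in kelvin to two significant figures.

Reference equilibrium: T_e = [S(1−α)/(4σ)]^(1/4) = 296.8 K.
The change in absorbed flux is Δ[S(1−α)/4] = −SΔα/4 = 27.50 W/m².
The Planck feedback parameter is 4σT_e³ = 5.929 W/m²/K.
Hence the no-feedback warming is ΔF/(4σT_e³) = 4.64 K.

4.6 K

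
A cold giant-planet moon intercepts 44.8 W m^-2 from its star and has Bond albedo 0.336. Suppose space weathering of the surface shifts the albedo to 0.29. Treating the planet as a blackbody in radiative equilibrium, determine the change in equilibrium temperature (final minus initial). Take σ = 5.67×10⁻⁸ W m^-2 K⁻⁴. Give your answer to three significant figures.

1.81 kelvin

Initial: T₁ = [S(1−0.336)/(4σ)]^(1/4) = 107.0 K.
Final:   T₂ = [S(1−0.29)/(4σ)]^(1/4) = 108.8 K.
Change: 108.8 − 107.0 = 1.807 K.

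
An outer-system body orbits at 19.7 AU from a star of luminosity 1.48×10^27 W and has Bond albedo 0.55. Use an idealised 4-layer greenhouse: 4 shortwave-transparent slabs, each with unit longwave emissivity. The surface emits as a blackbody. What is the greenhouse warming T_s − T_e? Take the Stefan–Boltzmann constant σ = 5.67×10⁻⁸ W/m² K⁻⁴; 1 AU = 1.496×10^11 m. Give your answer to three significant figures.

35.7 K

Orbital distance: d = 19.7 AU = 2.947×10^12 m.
Spreading L over a sphere of radius d: S = 1.48×10^27/(4π·2.95×10^12²) = 13.56 W/m².
The effective emission temperature is T_e = [S(1−α)/(4σ)]^¼ = 72.02 K.
Surface: T_s = (5)^¼·T_e = 107.7 K.
Warming: T_s − T_e = 35.68 K.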